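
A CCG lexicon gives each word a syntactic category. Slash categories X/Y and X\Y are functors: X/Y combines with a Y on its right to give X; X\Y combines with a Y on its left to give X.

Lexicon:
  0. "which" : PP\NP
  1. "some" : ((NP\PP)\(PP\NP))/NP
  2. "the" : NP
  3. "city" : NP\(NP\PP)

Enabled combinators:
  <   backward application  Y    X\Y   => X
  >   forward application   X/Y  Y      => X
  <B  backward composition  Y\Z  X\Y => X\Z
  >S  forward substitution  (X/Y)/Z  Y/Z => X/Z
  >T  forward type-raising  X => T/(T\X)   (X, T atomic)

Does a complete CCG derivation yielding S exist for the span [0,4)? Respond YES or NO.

PP\NP ((NP\PP)\(PP\NP))/NP NP NP\(NP\PP)
CKY chart[0,4] = {N/(N\NP), NP, NP/(NP\NP), PP/(PP\NP), S/(S\NP)}; S ∉ chart

NO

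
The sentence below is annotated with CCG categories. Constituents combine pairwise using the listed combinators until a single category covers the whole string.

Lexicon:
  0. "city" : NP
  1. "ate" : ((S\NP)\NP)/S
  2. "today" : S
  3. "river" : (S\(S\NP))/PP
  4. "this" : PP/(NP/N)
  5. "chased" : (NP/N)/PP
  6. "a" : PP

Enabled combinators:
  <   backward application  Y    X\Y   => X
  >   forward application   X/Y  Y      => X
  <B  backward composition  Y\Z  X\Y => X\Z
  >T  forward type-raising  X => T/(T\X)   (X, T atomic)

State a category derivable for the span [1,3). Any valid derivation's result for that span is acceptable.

(S\NP)\NP

[0,7] S   <
  [0,3] S\NP   <
    [0,1] "city" : NP
    [1,3] (S\NP)\NP   >
      [1,2] "ate" : ((S\NP)\NP)/S
      [2,3] "today" : S
  [3,7] S\(S\NP)   >
    [3,4] "river" : (S\(S\NP))/PP
    [4,7] PP   >
      [4,5] "this" : PP/(NP/N)
      [5,7] NP/N   >
        [5,6] "chased" : (NP/N)/PP
        [6,7] "a" : PP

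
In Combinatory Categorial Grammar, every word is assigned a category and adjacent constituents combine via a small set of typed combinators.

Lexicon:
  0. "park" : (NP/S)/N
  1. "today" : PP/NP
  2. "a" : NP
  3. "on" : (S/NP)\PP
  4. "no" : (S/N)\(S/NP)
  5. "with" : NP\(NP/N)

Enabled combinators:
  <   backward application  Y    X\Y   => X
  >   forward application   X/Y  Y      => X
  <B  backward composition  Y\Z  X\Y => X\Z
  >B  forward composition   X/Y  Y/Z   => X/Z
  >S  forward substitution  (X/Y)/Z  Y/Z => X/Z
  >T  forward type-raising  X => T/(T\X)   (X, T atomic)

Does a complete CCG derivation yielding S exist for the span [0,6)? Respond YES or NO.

NO

(NP/S)/N PP/NP NP (S/NP)\PP (S/N)\(S/NP) NP\(NP/N)
CKY chart[0,6] = {N/(N\NP), NP, NP/(NP\NP), PP/(PP\NP), S/(S\NP)}; S ∉ chart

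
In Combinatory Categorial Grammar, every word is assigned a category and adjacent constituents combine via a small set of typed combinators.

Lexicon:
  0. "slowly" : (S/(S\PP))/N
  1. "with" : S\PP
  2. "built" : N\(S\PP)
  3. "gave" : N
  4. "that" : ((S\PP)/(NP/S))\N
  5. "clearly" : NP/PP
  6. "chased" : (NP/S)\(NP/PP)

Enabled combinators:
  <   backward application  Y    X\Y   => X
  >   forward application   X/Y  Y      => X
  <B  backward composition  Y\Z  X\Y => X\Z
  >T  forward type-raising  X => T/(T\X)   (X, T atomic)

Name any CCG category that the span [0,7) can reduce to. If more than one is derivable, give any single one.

S

[0,7] S   >
  [0,3] S/(S\PP)   >
    [0,1] "slowly" : (S/(S\PP))/N
    [1,3] N   <
      [1,2] "with" : S\PP
      [2,3] "built" : N\(S\PP)
  [3,7] S\PP   >
    [3,5] (S\PP)/(NP/S)   <
      [3,4] "gave" : N
      [4,5] "that" : ((S\PP)/(NP/S))\N
    [5,7] NP/S   <
      [5,6] "clearly" : NP/PP
      [6,7] "chased" : (NP/S)\(NP/PP)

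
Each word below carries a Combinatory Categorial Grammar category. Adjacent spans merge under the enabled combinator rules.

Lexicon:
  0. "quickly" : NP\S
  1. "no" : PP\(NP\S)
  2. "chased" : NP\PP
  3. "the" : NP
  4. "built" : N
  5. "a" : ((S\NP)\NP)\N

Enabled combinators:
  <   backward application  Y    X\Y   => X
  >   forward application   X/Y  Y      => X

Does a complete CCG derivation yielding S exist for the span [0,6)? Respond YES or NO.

YES

[0,6] S   <
  [0,3] NP   <
    [0,2] PP   <
      [0,1] "quickly" : NP\S
      [1,2] "no" : PP\(NP\S)
    [2,3] "chased" : NP\PP
  [3,6] S\NP   <
    [3,4] "the" : NP
    [4,6] (S\NP)\NP   <
      [4,5] "built" : N
      [5,6] "a" : ((S\NP)\NP)\N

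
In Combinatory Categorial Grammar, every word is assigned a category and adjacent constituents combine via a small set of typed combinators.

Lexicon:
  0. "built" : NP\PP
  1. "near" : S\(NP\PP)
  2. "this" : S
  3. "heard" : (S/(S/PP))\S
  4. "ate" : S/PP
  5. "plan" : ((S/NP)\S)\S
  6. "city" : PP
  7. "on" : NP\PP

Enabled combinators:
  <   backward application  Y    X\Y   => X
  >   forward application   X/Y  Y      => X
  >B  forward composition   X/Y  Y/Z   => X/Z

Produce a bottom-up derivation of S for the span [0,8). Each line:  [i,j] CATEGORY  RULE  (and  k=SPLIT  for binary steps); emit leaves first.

[0,8] S   >
  [0,6] S/NP   <
    [0,2] S   <
      [0,1] "built" : NP\PP
      [1,2] "near" : S\(NP\PP)
    [2,6] (S/NP)\S   <
      [2,5] S   >
        [2,4] S/(S/PP)   <
          [2,3] "this" : S
          [3,4] "heard" : (S/(S/PP))\S
        [4,5] "ate" : S/PP
      [5,6] "plan" : ((S/NP)\S)\S
  [6,8] NP   <
    [6,7] "city" : PP
    [7,8] "on" : NP\PP

[0,1] NP\PP  lex  "built"
[1,2] S\(NP\PP)  lex  "near"
[0,2] S  <  k=1
[2,3] S  lex  "this"
[3,4] (S/(S/PP))\S  lex  "heard"
[2,4] S/(S/PP)  <  k=3
[4,5] S/PP  lex  "ate"
[2,5] S  >  k=4
[5,6] ((S/NP)\S)\S  lex  "plan"
[2,6] (S/NP)\S  <  k=5
[0,6] S/NP  <  k=2
[6,7] PP  lex  "city"
[7,8] NP\PP  lex  "on"
[6,8] NP  <  k=7
[0,8] S  >  k=6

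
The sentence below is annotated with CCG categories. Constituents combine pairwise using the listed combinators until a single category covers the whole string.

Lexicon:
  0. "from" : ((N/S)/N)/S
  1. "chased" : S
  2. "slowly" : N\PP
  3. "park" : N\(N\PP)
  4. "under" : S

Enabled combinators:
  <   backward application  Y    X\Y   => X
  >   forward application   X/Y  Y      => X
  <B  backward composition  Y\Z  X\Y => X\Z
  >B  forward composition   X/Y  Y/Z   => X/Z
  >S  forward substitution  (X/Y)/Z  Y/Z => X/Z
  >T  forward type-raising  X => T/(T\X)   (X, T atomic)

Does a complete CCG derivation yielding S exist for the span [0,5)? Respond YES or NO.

NO

((N/S)/N)/S S N\PP N\(N\PP) S
CKY chart[0,5] = {N, N/(N\N), N/(S\S), NP/(NP\N), PP/(PP\N), S/(S\N)}; S ∉ chart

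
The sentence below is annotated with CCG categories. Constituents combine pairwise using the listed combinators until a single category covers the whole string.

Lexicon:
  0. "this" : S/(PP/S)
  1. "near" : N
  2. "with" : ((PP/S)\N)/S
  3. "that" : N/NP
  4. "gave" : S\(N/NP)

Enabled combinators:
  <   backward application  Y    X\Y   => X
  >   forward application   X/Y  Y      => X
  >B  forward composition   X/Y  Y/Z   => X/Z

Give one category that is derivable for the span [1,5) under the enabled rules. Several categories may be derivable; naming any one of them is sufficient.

PP/S

[0,5] S   >
  [0,1] "this" : S/(PP/S)
  [1,5] PP/S   <
    [1,2] "near" : N
    [2,5] (PP/S)\N   >
      [2,3] "with" : ((PP/S)\N)/S
      [3,5] S   <
        [3,4] "that" : N/NP
        [4,5] "gave" : S\(N/NP)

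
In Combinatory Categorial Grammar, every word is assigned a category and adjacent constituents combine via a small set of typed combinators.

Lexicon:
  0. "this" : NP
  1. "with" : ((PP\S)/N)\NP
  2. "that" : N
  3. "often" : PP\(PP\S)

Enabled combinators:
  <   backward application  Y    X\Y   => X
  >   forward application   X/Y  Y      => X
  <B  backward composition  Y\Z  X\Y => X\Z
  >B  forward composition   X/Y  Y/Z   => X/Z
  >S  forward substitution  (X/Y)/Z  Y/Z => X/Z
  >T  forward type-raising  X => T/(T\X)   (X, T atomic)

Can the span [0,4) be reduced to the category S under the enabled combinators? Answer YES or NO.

NO

NP ((PP\S)/N)\NP N PP\(PP\S)
CKY chart[0,4] = {N/(N\PP), NP/(NP\PP), PP, PP/(PP\PP), S/(S\PP)}; S ∉ chart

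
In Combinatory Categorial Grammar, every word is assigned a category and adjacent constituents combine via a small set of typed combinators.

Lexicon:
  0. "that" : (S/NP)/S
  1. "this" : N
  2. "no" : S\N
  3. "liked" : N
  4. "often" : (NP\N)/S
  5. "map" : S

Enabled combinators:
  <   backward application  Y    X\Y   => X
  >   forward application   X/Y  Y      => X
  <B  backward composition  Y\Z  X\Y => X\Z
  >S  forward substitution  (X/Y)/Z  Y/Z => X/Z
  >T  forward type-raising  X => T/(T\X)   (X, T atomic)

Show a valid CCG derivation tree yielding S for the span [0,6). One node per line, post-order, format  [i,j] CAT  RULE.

[0,1] (S/NP)/S  lex  "that"
[1,2] N  lex  "this"
[2,3] S\N  lex  "no"
[1,3] S  <  k=2
[0,3] S/NP  >  k=1
[3,4] N  lex  "liked"
[3,4] NP/(NP\N)  >T
[4,5] (NP\N)/S  lex  "often"
[5,6] S  lex  "map"
[4,6] NP\N  >  k=5
[3,6] NP  >  k=4
[0,6] S  >  k=3

[0,6] S   >
  [0,3] S/NP   >
    [0,1] "that" : (S/NP)/S
    [1,3] S   <
      [1,2] "this" : N
      [2,3] "no" : S\N
  [3,6] NP   >
    [3,4] NP/(NP\N)   >T
      [3,4] "liked" : N
    [4,6] NP\N   >
      [4,5] "often" : (NP\N)/S
      [5,6] "map" : S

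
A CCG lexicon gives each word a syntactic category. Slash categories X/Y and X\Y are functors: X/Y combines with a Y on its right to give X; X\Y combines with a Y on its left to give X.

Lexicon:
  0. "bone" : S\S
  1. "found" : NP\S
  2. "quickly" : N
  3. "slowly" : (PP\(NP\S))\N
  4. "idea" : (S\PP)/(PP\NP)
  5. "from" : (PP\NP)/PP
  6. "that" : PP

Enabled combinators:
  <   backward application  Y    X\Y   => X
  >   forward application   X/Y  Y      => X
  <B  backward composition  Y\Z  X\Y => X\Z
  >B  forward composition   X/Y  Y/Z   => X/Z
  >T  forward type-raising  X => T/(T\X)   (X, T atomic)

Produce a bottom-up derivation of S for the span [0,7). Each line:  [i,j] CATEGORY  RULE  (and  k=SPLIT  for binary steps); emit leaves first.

[0,7] S   <
  [0,4] PP   <
    [0,2] NP\S   <B
      [0,1] "bone" : S\S
      [1,2] "found" : NP\S
    [2,4] PP\(NP\S)   <
      [2,3] "quickly" : N
      [3,4] "slowly" : (PP\(NP\S))\N
  [4,7] S\PP   >
    [4,5] "idea" : (S\PP)/(PP\NP)
    [5,7] PP\NP   >
      [5,6] "from" : (PP\NP)/PP
      [6,7] "that" : PP

[0,1] S\S  lex  "bone"
[1,2] NP\S  lex  "found"
[0,2] NP\S  <B  k=1
[2,3] N  lex  "quickly"
[3,4] (PP\(NP\S))\N  lex  "slowly"
[2,4] PP\(NP\S)  <  k=3
[0,4] PP  <  k=2
[4,5] (S\PP)/(PP\NP)  lex  "idea"
[5,6] (PP\NP)/PP  lex  "from"
[6,7] PP  lex  "that"
[5,7] PP\NP  >  k=6
[4,7] S\PP  >  k=5
[0,7] S  <  k=4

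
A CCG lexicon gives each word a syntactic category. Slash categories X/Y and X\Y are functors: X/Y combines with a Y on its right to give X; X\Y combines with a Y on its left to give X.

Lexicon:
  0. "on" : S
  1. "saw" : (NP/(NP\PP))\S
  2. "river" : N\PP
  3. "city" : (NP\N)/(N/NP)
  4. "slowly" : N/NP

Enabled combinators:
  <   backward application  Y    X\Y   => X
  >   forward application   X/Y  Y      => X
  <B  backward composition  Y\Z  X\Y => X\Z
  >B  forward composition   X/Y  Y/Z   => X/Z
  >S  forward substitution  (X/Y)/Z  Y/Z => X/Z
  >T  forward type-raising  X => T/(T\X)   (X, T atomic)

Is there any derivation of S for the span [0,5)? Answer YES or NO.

S (NP/(NP\PP))\S N\PP (NP\N)/(N/NP) N/NP
CKY chart[0,5] = {N/(N\NP), NP, NP/(NP\NP), PP/(PP\NP), S/(S\NP)}; S ∉ chart

NO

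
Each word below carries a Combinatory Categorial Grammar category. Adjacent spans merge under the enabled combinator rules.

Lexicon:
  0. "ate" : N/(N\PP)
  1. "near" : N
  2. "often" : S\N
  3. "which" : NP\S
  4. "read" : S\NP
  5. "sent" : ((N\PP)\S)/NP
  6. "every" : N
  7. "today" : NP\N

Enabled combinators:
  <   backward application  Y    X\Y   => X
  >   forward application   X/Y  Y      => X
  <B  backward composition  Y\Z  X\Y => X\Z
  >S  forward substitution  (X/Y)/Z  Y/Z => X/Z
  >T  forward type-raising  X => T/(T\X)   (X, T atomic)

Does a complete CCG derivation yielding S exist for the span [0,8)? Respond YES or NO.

NO

N/(N\PP) N S\N NP\S S\NP ((N\PP)\S)/NP N NP\N
CKY chart[0,8] = {N, N/(N\N), NP/(NP\N), PP/(PP\N), S/(S\N)}; S ∉ chart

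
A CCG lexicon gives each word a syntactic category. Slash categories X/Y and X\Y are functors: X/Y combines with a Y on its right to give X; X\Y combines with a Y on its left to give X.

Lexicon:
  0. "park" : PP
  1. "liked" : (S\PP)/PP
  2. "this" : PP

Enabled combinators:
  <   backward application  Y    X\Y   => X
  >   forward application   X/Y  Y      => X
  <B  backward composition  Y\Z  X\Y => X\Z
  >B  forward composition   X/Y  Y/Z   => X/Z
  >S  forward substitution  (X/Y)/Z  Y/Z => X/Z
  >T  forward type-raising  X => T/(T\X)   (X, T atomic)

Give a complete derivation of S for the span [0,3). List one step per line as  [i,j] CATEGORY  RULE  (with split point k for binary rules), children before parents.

[0,3] S   >
  [0,1] S/(S\PP)   >T
    [0,1] "park" : PP
  [1,3] S\PP   >
    [1,2] "liked" : (S\PP)/PP
    [2,3] "this" : PP

[0,1] PP  lex  "park"
[0,1] S/(S\PP)  >T
[1,2] (S\PP)/PP  lex  "liked"
[2,3] PP  lex  "this"
[1,3] S\PP  >  k=2
[0,3] S  >  k=1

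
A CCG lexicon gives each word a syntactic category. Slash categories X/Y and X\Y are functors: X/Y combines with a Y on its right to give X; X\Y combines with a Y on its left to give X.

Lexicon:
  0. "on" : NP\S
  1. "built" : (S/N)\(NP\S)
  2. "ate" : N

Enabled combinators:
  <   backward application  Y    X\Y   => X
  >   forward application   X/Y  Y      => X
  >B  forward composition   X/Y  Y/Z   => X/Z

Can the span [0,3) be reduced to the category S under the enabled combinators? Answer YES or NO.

YES

[0,3] S   >
  [0,2] S/N   <
    [0,1] "on" : NP\S
    [1,2] "built" : (S/N)\(NP\S)
  [2,3] "ate" : N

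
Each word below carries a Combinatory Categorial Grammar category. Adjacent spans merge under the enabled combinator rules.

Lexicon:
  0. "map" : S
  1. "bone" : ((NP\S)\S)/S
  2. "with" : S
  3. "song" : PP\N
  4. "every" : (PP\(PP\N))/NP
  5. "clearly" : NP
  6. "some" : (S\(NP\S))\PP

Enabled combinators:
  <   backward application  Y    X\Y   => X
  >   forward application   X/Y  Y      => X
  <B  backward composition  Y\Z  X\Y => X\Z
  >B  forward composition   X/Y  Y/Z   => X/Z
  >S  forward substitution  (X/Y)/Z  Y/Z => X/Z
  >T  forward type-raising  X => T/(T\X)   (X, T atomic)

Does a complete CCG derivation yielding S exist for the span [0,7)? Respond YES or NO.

YES

[0,7] S   <
  [0,3] NP\S   <
    [0,1] "map" : S
    [1,3] (NP\S)\S   >
      [1,2] "bone" : ((NP\S)\S)/S
      [2,3] "with" : S
  [3,7] S\(NP\S)   <
    [3,6] PP   <
      [3,4] "song" : PP\N
      [4,6] PP\(PP\N)   >
        [4,5] "every" : (PP\(PP\N))/NP
        [5,6] "clearly" : NP
    [6,7] "some" : (S\(NP\S))\PP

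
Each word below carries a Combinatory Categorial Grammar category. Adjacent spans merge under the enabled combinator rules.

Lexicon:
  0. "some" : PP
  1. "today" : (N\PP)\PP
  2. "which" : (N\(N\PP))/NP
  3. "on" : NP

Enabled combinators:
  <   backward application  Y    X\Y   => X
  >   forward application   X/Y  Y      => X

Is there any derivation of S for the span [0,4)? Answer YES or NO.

PP (N\PP)\PP (N\(N\PP))/NP NP
CKY chart[0,4] = {N}; S ∉ chart

NO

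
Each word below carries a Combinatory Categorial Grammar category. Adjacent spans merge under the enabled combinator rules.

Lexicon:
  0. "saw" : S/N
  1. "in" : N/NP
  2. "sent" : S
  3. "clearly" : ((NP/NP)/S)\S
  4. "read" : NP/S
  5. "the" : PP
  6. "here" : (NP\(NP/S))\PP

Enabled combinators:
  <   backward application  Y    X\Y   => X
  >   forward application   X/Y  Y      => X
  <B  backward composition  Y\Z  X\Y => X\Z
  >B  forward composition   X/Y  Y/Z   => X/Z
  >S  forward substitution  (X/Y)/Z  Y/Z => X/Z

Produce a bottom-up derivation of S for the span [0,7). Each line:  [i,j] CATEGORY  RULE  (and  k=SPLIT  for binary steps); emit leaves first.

[0,1] S/N  lex  "saw"
[1,2] N/NP  lex  "in"
[2,3] S  lex  "sent"
[3,4] ((NP/NP)/S)\S  lex  "clearly"
[2,4] (NP/NP)/S  <  k=3
[4,5] NP/S  lex  "read"
[2,5] NP/S  >S  k=4
[5,6] PP  lex  "the"
[6,7] (NP\(NP/S))\PP  lex  "here"
[5,7] NP\(NP/S)  <  k=6
[2,7] NP  <  k=5
[1,7] N  >  k=2
[0,7] S  >  k=1

[0,7] S   >
  [0,1] "saw" : S/N
  [1,7] N   >
    [1,2] "in" : N/NP
    [2,7] NP   <
      [2,5] NP/S   >S
        [2,4] (NP/NP)/S   <
          [2,3] "sent" : S
          [3,4] "clearly" : ((NP/NP)/S)\S
        [4,5] "read" : NP/S
      [5,7] NP\(NP/S)   <
        [5,6] "the" : PP
        [6,7] "here" : (NP\(NP/S))\PP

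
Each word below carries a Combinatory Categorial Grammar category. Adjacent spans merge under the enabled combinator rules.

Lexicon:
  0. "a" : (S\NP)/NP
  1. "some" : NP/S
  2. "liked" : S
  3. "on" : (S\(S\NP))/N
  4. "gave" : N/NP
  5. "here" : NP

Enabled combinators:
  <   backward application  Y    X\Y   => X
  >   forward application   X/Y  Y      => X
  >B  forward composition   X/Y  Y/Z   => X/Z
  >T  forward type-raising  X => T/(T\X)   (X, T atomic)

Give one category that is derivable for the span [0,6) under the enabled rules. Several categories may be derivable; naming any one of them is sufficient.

[0,6] S   <
  [0,3] S\NP   >
    [0,1] "a" : (S\NP)/NP
    [1,3] NP   >
      [1,2] "some" : NP/S
      [2,3] "liked" : S
  [3,6] S\(S\NP)   >
    [3,4] "on" : (S\(S\NP))/N
    [4,6] N   >
      [4,5] "gave" : N/NP
      [5,6] "here" : NP

S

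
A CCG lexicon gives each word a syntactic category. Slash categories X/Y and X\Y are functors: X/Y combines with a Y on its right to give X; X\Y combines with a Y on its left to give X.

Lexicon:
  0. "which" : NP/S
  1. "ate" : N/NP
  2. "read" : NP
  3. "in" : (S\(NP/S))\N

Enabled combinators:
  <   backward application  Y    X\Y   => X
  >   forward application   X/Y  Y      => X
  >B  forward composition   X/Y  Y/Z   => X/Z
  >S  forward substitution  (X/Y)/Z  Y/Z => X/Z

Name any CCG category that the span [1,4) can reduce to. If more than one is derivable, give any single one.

[0,4] S   <
  [0,1] "which" : NP/S
  [1,4] S\(NP/S)   <
    [1,3] N   >
      [1,2] "ate" : N/NP
      [2,3] "read" : NP
    [3,4] "in" : (S\(NP/S))\N

S\(NP/S)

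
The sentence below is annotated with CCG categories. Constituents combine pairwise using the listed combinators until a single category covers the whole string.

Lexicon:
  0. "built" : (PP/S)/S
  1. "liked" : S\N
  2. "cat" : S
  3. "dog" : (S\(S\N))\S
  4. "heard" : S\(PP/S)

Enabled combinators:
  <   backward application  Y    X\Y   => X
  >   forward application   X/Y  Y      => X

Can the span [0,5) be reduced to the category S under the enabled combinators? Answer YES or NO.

[0,5] S   <
  [0,4] PP/S   >
    [0,1] "built" : (PP/S)/S
    [1,4] S   <
      [1,2] "liked" : S\N
      [2,4] S\(S\N)   <
        [2,3] "cat" : S
        [3,4] "dog" : (S\(S\N))\S
  [4,5] "heard" : S\(PP/S)

YES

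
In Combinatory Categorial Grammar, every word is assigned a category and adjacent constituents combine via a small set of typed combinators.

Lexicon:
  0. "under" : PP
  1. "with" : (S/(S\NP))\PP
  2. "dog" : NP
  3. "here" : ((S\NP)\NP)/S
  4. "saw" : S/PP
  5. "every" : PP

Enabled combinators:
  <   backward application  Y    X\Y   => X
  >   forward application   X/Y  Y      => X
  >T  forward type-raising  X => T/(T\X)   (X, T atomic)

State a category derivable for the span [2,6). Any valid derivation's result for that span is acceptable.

[0,6] S   >
  [0,2] S/(S\NP)   <
    [0,1] "under" : PP
    [1,2] "with" : (S/(S\NP))\PP
  [2,6] S\NP   <
    [2,3] "dog" : NP
    [3,6] (S\NP)\NP   >
      [3,4] "here" : ((S\NP)\NP)/S
      [4,6] S   >
        [4,5] "saw" : S/PP
        [5,6] "every" : PP

S\NP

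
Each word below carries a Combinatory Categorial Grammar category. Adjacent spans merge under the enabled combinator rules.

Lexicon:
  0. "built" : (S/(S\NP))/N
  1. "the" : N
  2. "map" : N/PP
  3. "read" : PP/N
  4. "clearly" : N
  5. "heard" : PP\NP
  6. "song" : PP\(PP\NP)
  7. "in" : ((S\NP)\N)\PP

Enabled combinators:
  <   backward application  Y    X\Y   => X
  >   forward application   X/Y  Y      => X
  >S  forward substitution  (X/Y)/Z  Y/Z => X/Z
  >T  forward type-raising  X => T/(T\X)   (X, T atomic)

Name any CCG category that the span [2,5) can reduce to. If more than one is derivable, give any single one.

N

[0,8] S   >
  [0,2] S/(S\NP)   >
    [0,1] "built" : (S/(S\NP))/N
    [1,2] "the" : N
  [2,8] S\NP   <
    [2,5] N   >
      [2,3] "map" : N/PP
      [3,5] PP   >
        [3,4] "read" : PP/N
        [4,5] "clearly" : N
    [5,8] (S\NP)\N   <
      [5,7] PP   <
        [5,6] "heard" : PP\NP
        [6,7] "song" : PP\(PP\NP)
      [7,8] "in" : ((S\NP)\N)\PP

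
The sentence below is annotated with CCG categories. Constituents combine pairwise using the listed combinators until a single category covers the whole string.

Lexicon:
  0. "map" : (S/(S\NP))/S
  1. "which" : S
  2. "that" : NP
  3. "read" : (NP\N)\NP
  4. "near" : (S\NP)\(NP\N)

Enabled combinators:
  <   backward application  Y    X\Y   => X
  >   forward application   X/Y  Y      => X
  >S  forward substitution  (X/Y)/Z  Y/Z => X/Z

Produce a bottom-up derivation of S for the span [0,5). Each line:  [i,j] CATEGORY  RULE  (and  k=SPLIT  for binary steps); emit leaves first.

[0,1] (S/(S\NP))/S  lex  "map"
[1,2] S  lex  "which"
[0,2] S/(S\NP)  >  k=1
[2,3] NP  lex  "that"
[3,4] (NP\N)\NP  lex  "read"
[2,4] NP\N  <  k=3
[4,5] (S\NP)\(NP\N)  lex  "near"
[2,5] S\NP  <  k=4
[0,5] S  >  k=2

[0,5] S   >
  [0,2] S/(S\NP)   >
    [0,1] "map" : (S/(S\NP))/S
    [1,2] "which" : S
  [2,5] S\NP   <
    [2,4] NP\N   <
      [2,3] "that" : NP
      [3,4] "read" : (NP\N)\NP
    [4,5] "near" : (S\NP)\(NP\N)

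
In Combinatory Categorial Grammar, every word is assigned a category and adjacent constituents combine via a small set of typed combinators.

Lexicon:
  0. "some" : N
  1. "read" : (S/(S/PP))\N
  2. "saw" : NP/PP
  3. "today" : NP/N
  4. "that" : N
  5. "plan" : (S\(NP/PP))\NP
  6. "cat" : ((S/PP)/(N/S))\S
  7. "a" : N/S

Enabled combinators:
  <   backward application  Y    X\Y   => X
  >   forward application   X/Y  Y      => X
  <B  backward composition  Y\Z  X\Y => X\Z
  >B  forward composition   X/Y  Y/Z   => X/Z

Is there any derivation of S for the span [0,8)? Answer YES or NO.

YES

[0,8] S   >
  [0,2] S/(S/PP)   <
    [0,1] "some" : N
    [1,2] "read" : (S/(S/PP))\N
  [2,8] S/PP   >
    [2,7] (S/PP)/(N/S)   <
      [2,6] S   <
        [2,3] "saw" : NP/PP
        [3,6] S\(NP/PP)   <
          [3,5] NP   >
            [3,4] "today" : NP/N
            [4,5] "that" : N
          [5,6] "plan" : (S\(NP/PP))\NP
      [6,7] "cat" : ((S/PP)/(N/S))\S
    [7,8] "a" : N/S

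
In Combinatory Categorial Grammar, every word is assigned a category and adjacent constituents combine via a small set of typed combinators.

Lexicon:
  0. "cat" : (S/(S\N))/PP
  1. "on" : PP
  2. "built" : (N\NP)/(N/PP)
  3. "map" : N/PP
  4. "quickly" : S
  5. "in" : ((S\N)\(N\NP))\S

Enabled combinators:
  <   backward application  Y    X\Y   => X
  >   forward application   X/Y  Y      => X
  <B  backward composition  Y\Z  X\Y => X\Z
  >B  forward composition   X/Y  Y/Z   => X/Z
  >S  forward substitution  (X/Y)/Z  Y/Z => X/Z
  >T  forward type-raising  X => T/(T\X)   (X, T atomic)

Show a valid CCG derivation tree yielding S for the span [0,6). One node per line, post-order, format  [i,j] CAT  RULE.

[0,1] (S/(S\N))/PP  lex  "cat"
[1,2] PP  lex  "on"
[0,2] S/(S\N)  >  k=1
[2,3] (N\NP)/(N/PP)  lex  "built"
[3,4] N/PP  lex  "map"
[2,4] N\NP  >  k=3
[4,5] S  lex  "quickly"
[5,6] ((S\N)\(N\NP))\S  lex  "in"
[4,6] (S\N)\(N\NP)  <  k=5
[2,6] S\N  <  k=4
[0,6] S  >  k=2

[0,6] S   >
  [0,2] S/(S\N)   >
    [0,1] "cat" : (S/(S\N))/PP
    [1,2] "on" : PP
  [2,6] S\N   <
    [2,4] N\NP   >
      [2,3] "built" : (N\NP)/(N/PP)
      [3,4] "map" : N/PP
    [4,6] (S\N)\(N\NP)   <
      [4,5] "quickly" : S
      [5,6] "in" : ((S\N)\(N\NP))\S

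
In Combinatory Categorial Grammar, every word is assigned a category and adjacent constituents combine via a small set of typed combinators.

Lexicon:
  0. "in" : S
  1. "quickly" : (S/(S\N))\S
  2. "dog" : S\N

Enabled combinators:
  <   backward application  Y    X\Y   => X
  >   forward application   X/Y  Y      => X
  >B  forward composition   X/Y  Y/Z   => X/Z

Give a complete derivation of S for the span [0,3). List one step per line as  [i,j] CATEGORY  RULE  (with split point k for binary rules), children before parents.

[0,3] S   >
  [0,2] S/(S\N)   <
    [0,1] "in" : S
    [1,2] "quickly" : (S/(S\N))\S
  [2,3] "dog" : S\N

[0,1] S  lex  "in"
[1,2] (S/(S\N))\S  lex  "quickly"
[0,2] S/(S\N)  <  k=1
[2,3] S\N  lex  "dog"
[0,3] S  >  k=2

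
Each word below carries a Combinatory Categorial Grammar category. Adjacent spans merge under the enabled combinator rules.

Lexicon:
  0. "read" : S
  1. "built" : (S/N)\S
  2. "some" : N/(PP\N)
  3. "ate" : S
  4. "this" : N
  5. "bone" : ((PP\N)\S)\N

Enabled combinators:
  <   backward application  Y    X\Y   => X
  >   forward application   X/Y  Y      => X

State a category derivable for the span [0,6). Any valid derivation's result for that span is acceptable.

S

[0,6] S   >
  [0,2] S/N   <
    [0,1] "read" : S
    [1,2] "built" : (S/N)\S
  [2,6] N   >
    [2,3] "some" : N/(PP\N)
    [3,6] PP\N   <
      [3,4] "ate" : S
      [4,6] (PP\N)\S   <
        [4,5] "this" : N
        [5,6] "bone" : ((PP\N)\S)\N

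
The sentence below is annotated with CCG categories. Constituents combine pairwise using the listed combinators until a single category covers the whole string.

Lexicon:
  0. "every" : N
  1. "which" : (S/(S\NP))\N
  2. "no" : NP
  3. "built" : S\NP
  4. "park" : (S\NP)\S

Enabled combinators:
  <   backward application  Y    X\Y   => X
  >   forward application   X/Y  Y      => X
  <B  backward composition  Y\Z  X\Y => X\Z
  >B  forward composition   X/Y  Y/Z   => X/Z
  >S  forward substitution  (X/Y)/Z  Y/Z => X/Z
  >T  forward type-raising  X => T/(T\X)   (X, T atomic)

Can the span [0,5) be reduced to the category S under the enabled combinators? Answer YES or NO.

YES

[0,5] S   >
  [0,2] S/(S\NP)   <
    [0,1] "every" : N
    [1,2] "which" : (S/(S\NP))\N
  [2,5] S\NP   <
    [2,4] S   >
      [2,3] S/(S\NP)   >T
        [2,3] "no" : NP
      [3,4] "built" : S\NP
    [4,5] "park" : (S\NP)\S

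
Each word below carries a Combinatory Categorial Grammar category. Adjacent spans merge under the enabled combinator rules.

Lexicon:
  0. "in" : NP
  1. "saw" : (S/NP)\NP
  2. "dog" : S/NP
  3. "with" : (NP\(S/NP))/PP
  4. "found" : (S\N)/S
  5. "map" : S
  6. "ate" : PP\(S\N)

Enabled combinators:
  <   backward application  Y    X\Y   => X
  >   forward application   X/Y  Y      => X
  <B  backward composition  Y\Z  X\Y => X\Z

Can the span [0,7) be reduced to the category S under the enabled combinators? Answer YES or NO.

[0,7] S   >
  [0,2] S/NP   <
    [0,1] "in" : NP
    [1,2] "saw" : (S/NP)\NP
  [2,7] NP   <
    [2,3] "dog" : S/NP
    [3,7] NP\(S/NP)   >
      [3,4] "with" : (NP\(S/NP))/PP
      [4,7] PP   <
        [4,6] S\N   >
          [4,5] "found" : (S\N)/S
          [5,6] "map" : S
        [6,7] "ate" : PP\(S\N)

YES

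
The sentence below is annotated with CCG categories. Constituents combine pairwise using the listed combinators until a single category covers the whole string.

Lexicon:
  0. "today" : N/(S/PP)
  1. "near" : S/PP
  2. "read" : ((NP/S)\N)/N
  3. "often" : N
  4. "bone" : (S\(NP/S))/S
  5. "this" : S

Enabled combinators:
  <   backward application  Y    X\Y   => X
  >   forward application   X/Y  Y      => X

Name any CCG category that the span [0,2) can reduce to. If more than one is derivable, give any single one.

N

[0,6] S   <
  [0,4] NP/S   <
    [0,2] N   >
      [0,1] "today" : N/(S/PP)
      [1,2] "near" : S/PP
    [2,4] (NP/S)\N   >
      [2,3] "read" : ((NP/S)\N)/N
      [3,4] "often" : N
  [4,6] S\(NP/S)   >
    [4,5] "bone" : (S\(NP/S))/S
    [5,6] "this" : S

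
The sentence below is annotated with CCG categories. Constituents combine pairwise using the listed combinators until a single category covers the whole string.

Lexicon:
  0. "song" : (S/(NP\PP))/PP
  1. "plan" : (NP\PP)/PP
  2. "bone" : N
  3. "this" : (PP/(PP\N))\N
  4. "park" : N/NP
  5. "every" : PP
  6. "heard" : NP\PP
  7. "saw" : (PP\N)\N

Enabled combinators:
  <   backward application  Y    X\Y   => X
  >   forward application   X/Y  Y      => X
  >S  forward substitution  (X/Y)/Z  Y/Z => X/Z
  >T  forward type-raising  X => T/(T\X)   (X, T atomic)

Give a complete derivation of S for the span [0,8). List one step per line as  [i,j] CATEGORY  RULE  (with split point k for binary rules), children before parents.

[0,8] S   >
  [0,2] S/PP   >S
    [0,1] "song" : (S/(NP\PP))/PP
    [1,2] "plan" : (NP\PP)/PP
  [2,8] PP   >
    [2,4] PP/(PP\N)   <
      [2,3] "bone" : N
      [3,4] "this" : (PP/(PP\N))\N
    [4,8] PP\N   <
      [4,7] N   >
        [4,5] "park" : N/NP
        [5,7] NP   <
          [5,6] "every" : PP
          [6,7] "heard" : NP\PP
      [7,8] "saw" : (PP\N)\N

[0,1] (S/(NP\PP))/PP  lex  "song"
[1,2] (NP\PP)/PP  lex  "plan"
[0,2] S/PP  >S  k=1
[2,3] N  lex  "bone"
[3,4] (PP/(PP\N))\N  lex  "this"
[2,4] PP/(PP\N)  <  k=3
[4,5] N/NP  lex  "park"
[5,6] PP  lex  "every"
[6,7] NP\PP  lex  "heard"
[5,7] NP  <  k=6
[4,7] N  >  k=5
[7,8] (PP\N)\N  lex  "saw"
[4,8] PP\N  <  k=7
[2,8] PP  >  k=4
[0,8] S  >  k=2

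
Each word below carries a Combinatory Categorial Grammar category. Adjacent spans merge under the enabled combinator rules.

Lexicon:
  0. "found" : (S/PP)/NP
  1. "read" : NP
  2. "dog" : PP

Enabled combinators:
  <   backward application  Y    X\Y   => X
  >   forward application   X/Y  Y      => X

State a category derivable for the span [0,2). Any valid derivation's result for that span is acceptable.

[0,3] S   >
  [0,2] S/PP   >
    [0,1] "found" : (S/PP)/NP
    [1,2] "read" : NP
  [2,3] "dog" : PP

S/PP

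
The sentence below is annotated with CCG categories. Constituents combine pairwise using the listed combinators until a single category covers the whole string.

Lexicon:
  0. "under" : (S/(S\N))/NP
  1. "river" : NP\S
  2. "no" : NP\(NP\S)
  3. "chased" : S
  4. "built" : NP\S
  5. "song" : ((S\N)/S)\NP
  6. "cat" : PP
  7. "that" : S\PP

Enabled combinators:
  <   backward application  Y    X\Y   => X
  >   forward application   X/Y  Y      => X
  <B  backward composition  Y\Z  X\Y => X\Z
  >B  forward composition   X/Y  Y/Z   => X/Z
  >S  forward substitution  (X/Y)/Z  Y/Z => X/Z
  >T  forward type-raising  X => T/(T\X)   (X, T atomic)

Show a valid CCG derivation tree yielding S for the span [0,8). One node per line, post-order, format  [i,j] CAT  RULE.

[0,8] S   >
  [0,3] S/(S\N)   >
    [0,1] "under" : (S/(S\N))/NP
    [1,3] NP   <
      [1,2] "river" : NP\S
      [2,3] "no" : NP\(NP\S)
  [3,8] S\N   >
    [3,6] (S\N)/S   <
      [3,5] NP   <
        [3,4] "chased" : S
        [4,5] "built" : NP\S
      [5,6] "song" : ((S\N)/S)\NP
    [6,8] S   <
      [6,7] "cat" : PP
      [7,8] "that" : S\PP

[0,1] (S/(S\N))/NP  lex  "under"
[1,2] NP\S  lex  "river"
[2,3] NP\(NP\S)  lex  "no"
[1,3] NP  <  k=2
[0,3] S/(S\N)  >  k=1
[3,4] S  lex  "chased"
[4,5] NP\S  lex  "built"
[3,5] NP  <  k=4
[5,6] ((S\N)/S)\NP  lex  "song"
[3,6] (S\N)/S  <  k=5
[6,7] PP  lex  "cat"
[7,8] S\PP  lex  "that"
[6,8] S  <  k=7
[3,8] S\N  >  k=6
[0,8] S  >  k=3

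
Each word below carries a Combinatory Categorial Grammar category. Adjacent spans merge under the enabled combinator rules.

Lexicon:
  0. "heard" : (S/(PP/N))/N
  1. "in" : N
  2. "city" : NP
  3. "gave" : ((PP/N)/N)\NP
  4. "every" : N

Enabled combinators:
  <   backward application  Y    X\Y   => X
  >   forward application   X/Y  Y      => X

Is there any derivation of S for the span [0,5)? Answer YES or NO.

YES

[0,5] S   >
  [0,2] S/(PP/N)   >
    [0,1] "heard" : (S/(PP/N))/N
    [1,2] "in" : N
  [2,5] PP/N   >
    [2,4] (PP/N)/N   <
      [2,3] "city" : NP
      [3,4] "gave" : ((PP/N)/N)\NP
    [4,5] "every" : N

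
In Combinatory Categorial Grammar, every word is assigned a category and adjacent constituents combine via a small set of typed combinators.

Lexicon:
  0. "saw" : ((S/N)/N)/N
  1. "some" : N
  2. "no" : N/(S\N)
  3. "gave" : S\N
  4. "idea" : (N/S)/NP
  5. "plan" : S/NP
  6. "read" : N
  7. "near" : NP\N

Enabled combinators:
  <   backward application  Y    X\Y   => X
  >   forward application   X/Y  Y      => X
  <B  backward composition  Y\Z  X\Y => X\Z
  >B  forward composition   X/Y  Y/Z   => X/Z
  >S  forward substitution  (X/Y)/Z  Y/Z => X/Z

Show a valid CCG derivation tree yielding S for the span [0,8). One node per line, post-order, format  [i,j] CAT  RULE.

[0,1] ((S/N)/N)/N  lex  "saw"
[1,2] N  lex  "some"
[0,2] (S/N)/N  >  k=1
[2,3] N/(S\N)  lex  "no"
[3,4] S\N  lex  "gave"
[2,4] N  >  k=3
[0,4] S/N  >  k=2
[4,5] (N/S)/NP  lex  "idea"
[5,6] S/NP  lex  "plan"
[4,6] N/NP  >S  k=5
[0,6] S/NP  >B  k=4
[6,7] N  lex  "read"
[7,8] NP\N  lex  "near"
[6,8] NP  <  k=7
[0,8] S  >  k=6

[0,8] S   >
  [0,6] S/NP   >B
    [0,4] S/N   >
      [0,2] (S/N)/N   >
        [0,1] "saw" : ((S/N)/N)/N
        [1,2] "some" : N
      [2,4] N   >
        [2,3] "no" : N/(S\N)
        [3,4] "gave" : S\N
    [4,6] N/NP   >S
      [4,5] "idea" : (N/S)/NP
      [5,6] "plan" : S/NP
  [6,8] NP   <
    [6,7] "read" : N
    [7,8] "near" : NP\N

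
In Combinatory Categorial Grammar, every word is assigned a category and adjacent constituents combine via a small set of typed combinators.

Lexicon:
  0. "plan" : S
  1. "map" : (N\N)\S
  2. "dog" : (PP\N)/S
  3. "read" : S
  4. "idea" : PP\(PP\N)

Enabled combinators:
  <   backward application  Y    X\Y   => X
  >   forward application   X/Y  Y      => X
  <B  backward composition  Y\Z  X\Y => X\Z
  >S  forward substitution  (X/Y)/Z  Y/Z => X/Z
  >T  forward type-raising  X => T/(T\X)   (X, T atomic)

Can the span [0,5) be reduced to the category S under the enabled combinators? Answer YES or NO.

S (N\N)\S (PP\N)/S S PP\(PP\N)
CKY chart[0,5] = {N/(N\PP), NP/(NP\PP), PP, PP/(PP\PP), S/(S\PP)}; S ∉ chart

NO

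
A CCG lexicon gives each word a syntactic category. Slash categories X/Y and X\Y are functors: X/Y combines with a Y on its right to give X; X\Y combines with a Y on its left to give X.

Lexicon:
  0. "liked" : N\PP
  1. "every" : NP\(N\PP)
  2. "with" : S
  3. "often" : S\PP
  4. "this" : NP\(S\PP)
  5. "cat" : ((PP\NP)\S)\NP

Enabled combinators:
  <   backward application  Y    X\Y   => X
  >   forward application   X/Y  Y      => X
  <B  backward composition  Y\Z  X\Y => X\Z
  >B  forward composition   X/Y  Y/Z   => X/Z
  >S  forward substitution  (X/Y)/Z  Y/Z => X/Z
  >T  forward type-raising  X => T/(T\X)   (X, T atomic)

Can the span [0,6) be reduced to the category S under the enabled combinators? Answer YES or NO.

N\PP NP\(N\PP) S S\PP NP\(S\PP) ((PP\NP)\S)\NP
CKY chart[0,6] = {N/(N\PP), NP/(NP\PP), PP, PP/(PP\PP), S/(S\PP)}; S ∉ chart

NO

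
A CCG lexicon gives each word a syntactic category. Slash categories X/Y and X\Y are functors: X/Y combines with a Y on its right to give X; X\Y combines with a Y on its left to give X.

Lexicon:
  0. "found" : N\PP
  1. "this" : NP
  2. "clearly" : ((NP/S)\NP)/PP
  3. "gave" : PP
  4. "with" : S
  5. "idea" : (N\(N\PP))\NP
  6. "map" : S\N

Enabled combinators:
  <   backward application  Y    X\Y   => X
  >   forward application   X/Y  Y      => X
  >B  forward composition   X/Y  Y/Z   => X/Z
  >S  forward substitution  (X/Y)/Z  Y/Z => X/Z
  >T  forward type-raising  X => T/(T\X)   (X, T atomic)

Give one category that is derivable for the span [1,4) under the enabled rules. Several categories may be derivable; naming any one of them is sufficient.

NP/S

[0,7] S   <
  [0,6] N   <
    [0,1] "found" : N\PP
    [1,6] N\(N\PP)   <
      [1,5] NP   >
        [1,4] NP/S   <
          [1,2] "this" : NP
          [2,4] (NP/S)\NP   >
            [2,3] "clearly" : ((NP/S)\NP)/PP
            [3,4] "gave" : PP
        [4,5] "with" : S
      [5,6] "idea" : (N\(N\PP))\NP
  [6,7] "map" : S\N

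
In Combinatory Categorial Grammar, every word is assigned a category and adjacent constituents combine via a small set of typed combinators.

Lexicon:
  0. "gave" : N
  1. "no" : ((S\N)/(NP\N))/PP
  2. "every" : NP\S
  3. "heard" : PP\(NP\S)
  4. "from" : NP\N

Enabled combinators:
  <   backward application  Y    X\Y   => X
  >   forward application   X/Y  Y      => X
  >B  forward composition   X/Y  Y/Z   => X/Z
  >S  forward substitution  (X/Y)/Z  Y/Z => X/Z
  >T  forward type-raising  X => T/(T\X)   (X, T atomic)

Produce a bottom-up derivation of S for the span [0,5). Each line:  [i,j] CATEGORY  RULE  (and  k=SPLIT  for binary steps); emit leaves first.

[0,1] N  lex  "gave"
[0,1] S/(S\N)  >T
[1,2] ((S\N)/(NP\N))/PP  lex  "no"
[2,3] NP\S  lex  "every"
[3,4] PP\(NP\S)  lex  "heard"
[2,4] PP  <  k=3
[1,4] (S\N)/(NP\N)  >  k=2
[4,5] NP\N  lex  "from"
[1,5] S\N  >  k=4
[0,5] S  >  k=1

[0,5] S   >
  [0,1] S/(S\N)   >T
    [0,1] "gave" : N
  [1,5] S\N   >
    [1,4] (S\N)/(NP\N)   >
      [1,2] "no" : ((S\N)/(NP\N))/PP
      [2,4] PP   <
        [2,3] "every" : NP\S
        [3,4] "heard" : PP\(NP\S)
    [4,5] "from" : NP\N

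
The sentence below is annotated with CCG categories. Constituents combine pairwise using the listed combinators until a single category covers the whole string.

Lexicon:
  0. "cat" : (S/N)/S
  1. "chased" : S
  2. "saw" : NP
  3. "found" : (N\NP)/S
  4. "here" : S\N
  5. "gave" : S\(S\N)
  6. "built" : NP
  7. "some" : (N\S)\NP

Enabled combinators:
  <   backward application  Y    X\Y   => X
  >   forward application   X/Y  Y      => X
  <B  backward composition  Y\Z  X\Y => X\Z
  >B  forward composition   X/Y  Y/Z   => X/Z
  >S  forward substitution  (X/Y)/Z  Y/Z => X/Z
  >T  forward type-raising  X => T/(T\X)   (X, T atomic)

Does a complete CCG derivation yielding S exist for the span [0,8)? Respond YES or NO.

(S/N)/S S NP (N\NP)/S S\N S\(S\N) NP (N\S)\NP
CKY chart[0,8] = {N, N/(N\N), NP/(NP\N), PP/(PP\N), S/(S\N)}; S ∉ chart

NO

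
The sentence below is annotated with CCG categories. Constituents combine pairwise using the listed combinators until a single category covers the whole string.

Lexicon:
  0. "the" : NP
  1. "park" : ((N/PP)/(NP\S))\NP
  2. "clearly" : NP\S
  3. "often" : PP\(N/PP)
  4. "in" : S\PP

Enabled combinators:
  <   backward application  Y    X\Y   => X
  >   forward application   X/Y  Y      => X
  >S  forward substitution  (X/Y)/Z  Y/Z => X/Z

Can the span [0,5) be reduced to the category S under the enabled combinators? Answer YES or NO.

[0,5] S   <
  [0,4] PP   <
    [0,3] N/PP   >
      [0,2] (N/PP)/(NP\S)   <
        [0,1] "the" : NP
        [1,2] "park" : ((N/PP)/(NP\S))\NP
      [2,3] "clearly" : NP\S
    [3,4] "often" : PP\(N/PP)
  [4,5] "in" : S\PP

YES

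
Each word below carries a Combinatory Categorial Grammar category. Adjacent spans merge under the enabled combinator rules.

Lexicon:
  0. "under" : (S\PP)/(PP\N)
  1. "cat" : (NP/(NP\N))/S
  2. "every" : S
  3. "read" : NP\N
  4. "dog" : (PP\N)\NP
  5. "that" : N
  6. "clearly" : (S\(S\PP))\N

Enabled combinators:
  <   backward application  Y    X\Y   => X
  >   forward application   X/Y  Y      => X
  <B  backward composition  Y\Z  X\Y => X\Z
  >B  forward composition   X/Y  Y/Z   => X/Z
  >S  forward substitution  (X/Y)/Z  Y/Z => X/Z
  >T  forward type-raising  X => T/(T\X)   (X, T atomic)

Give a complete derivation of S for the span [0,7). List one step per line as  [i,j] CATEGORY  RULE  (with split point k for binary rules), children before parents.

[0,7] S   <
  [0,5] S\PP   >
    [0,1] "under" : (S\PP)/(PP\N)
    [1,5] PP\N   <
      [1,4] NP   >
        [1,3] NP/(NP\N)   >
          [1,2] "cat" : (NP/(NP\N))/S
          [2,3] "every" : S
        [3,4] "read" : NP\N
      [4,5] "dog" : (PP\N)\NP
  [5,7] S\(S\PP)   <
    [5,6] "that" : N
    [6,7] "clearly" : (S\(S\PP))\N

[0,1] (S\PP)/(PP\N)  lex  "under"
[1,2] (NP/(NP\N))/S  lex  "cat"
[2,3] S  lex  "every"
[1,3] NP/(NP\N)  >  k=2
[3,4] NP\N  lex  "read"
[1,4] NP  >  k=3
[4,5] (PP\N)\NP  lex  "dog"
[1,5] PP\N  <  k=4
[0,5] S\PP  >  k=1
[5,6] N  lex  "that"
[6,7] (S\(S\PP))\N  lex  "clearly"
[5,7] S\(S\PP)  <  k=6
[0,7] S  <  k=5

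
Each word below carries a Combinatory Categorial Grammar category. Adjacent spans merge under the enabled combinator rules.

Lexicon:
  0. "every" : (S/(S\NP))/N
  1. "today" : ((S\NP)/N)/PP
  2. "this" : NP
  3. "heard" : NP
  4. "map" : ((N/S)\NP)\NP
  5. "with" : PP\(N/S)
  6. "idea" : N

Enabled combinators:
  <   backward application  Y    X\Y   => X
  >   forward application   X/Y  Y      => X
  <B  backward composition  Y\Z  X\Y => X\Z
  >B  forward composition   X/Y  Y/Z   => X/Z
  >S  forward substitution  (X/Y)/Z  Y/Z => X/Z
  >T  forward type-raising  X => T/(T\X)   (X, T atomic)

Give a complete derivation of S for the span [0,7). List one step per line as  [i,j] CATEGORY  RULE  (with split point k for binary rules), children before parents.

[0,1] (S/(S\NP))/N  lex  "every"
[1,2] ((S\NP)/N)/PP  lex  "today"
[2,3] NP  lex  "this"
[3,4] NP  lex  "heard"
[4,5] ((N/S)\NP)\NP  lex  "map"
[3,5] (N/S)\NP  <  k=4
[2,5] N/S  <  k=3
[5,6] PP\(N/S)  lex  "with"
[2,6] PP  <  k=5
[1,6] (S\NP)/N  >  k=2
[0,6] S/N  >S  k=1
[6,7] N  lex  "idea"
[0,7] S  >  k=6

[0,7] S   >
  [0,6] S/N   >S
    [0,1] "every" : (S/(S\NP))/N
    [1,6] (S\NP)/N   >
      [1,2] "today" : ((S\NP)/N)/PP
      [2,6] PP   <
        [2,5] N/S   <
          [2,3] "this" : NP
          [3,5] (N/S)\NP   <
            [3,4] "heard" : NP
            [4,5] "map" : ((N/S)\NP)\NP
        [5,6] "with" : PP\(N/S)
  [6,7] "idea" : N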